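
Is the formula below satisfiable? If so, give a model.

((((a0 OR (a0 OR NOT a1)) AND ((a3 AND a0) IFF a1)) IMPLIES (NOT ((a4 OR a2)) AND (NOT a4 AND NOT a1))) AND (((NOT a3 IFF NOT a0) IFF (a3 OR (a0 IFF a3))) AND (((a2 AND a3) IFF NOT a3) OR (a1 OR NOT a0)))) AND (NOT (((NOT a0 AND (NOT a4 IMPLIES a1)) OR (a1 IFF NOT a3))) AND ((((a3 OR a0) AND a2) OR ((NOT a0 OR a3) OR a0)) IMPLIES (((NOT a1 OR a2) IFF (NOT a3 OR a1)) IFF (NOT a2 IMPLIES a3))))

Case a0 = True: the formula simplifies to (((a3 IFF a1) IMPLIES (NOT ((a4 OR a2)) AND (NOT a4 AND NOT a1))) AND ((a3 IFF (a3 OR a3)) AND (((a2 AND a3) IFF NOT a3) OR a1))) AND (NOT ((a1 IFF NOT a3)) AND (((NOT a1 OR a2) IFF (NOT a3 OR a1)) IFF (NOT a2 IMPLIES a3))).
  a1 = True: simplifies to (NOT a3 AND (a3 IFF (a3 OR a3))) AND (NOT (NOT a3) AND (a2 IFF (NOT a2 IMPLIES a3))).
    a3 = True: the conjunct NOT a3 is False.
    a3 = False: the conjunct NOT (NOT a3) becomes NOT (NOT False) = False.
  a1 = False: simplifies to ((NOT a3 IMPLIES (NOT ((a4 OR a2)) AND NOT a4)) AND ((a3 IFF (a3 OR a3)) AND ((a2 AND a3) IFF NOT a3))) AND (NOT a3 AND (NOT a3 IFF (NOT a2 IMPLIES a3))).
    a3 = True: the conjunct NOT a3 is False.
    a3 = False: the conjunct (a2 AND a3) IFF NOT a3 becomes (a2 AND False) IFF NOT False = False.
Case a0 = False: the formula simplifies to (((NOT a1 AND NOT a1) IMPLIES (NOT ((a4 OR a2)) AND (NOT a4 AND NOT a1))) AND (NOT a3 IFF (a3 OR NOT a3))) AND (NOT (((NOT a4 IMPLIES a1) OR (a1 IFF NOT a3))) AND (((NOT a1 OR a2) IFF (NOT a3 OR a1)) IFF (NOT a2 IMPLIES a3))).
  a1 = True: the conjunct NOT (((NOT a4 IMPLIES a1) OR (a1 IFF NOT a3))) becomes NOT ((True OR NOT a3)) = False.
  a1 = False: simplifies to ((NOT ((a4 OR a2)) AND NOT a4) AND (NOT a3 IFF (a3 OR NOT a3))) AND (NOT ((a4 OR a3)) AND (NOT a3 IFF (NOT a2 IMPLIES a3))).
    a3 = True: the conjunct NOT a3 IFF (a3 OR NOT a3) becomes NOT True IFF (True OR False) = False.
    a3 = False: simplifies to (NOT ((a4 OR a2)) AND NOT a4) AND (NOT a4 AND a2).
      a2 = True: the conjunct NOT ((a4 OR a2)) becomes NOT ((a4 OR True)) = False.
      a2 = False: the conjunct a2 is False.
Both cases fail — unsatisfiable.

Unsatisfiable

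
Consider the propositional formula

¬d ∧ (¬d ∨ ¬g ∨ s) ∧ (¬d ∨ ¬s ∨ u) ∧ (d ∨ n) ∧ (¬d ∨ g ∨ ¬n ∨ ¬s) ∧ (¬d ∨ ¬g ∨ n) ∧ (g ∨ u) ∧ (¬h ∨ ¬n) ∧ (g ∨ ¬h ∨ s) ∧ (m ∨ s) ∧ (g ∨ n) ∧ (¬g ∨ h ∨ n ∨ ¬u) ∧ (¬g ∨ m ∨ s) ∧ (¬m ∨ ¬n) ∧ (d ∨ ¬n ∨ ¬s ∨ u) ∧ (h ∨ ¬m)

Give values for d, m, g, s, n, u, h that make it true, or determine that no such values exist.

Unit clause (¬d) forces d = False.
In (d ∨ n) only n is left, so n = True.
In (¬h ∨ ¬n) only ¬h is left, so h = False.
In (¬m ∨ ¬n) only ¬m is left, so m = False.
In (m ∨ s) only s is left, so s = True.
In (d ∨ ¬n ∨ ¬s ∨ u) only u is left, so u = True.
Set g = False.
All clauses satisfied.

d = False, m = False, g = False, s = True, n = True, u = True, h = False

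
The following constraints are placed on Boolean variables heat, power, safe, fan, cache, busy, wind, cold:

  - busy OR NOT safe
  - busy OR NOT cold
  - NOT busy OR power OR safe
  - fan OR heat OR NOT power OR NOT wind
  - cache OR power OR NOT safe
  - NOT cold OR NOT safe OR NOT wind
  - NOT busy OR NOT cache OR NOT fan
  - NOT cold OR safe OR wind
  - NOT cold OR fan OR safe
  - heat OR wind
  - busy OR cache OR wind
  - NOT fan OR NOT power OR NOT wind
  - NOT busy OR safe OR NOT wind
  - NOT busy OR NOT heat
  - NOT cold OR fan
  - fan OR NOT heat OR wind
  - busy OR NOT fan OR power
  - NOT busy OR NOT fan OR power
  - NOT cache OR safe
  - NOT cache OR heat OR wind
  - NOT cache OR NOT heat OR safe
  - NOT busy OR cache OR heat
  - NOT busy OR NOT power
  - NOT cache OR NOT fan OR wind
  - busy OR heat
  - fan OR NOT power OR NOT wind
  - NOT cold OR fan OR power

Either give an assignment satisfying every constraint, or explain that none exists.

heat=T; power=F; safe=F; fan=F; cache=F; busy=F; wind=T; cold=F

Set heat = True.
  then (NOT busy OR NOT heat) forces busy = False.
  then (busy OR NOT safe) forces safe = False.
  then (busy OR NOT cold) forces cold = False.
  then (NOT cache OR safe) forces cache = False.
  then (busy OR cache OR wind) forces wind = True.
Try power = True:
  (NOT fan OR NOT power OR NOT wind) forces fan = False.
  clause (fan OR NOT power OR NOT wind) is falsified — backtrack.
So power = False.
  then (busy OR NOT fan OR power) forces fan = False.
All clauses satisfied.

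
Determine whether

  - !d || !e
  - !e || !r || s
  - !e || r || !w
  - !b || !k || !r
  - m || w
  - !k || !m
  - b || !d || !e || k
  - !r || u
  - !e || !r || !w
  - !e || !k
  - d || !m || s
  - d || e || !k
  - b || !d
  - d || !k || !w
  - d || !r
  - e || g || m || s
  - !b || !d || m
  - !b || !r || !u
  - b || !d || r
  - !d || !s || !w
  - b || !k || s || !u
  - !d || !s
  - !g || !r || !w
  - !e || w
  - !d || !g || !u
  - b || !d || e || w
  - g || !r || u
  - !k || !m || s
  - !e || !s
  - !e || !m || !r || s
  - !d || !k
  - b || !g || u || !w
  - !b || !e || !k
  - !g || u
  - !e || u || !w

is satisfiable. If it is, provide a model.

d = False, r = False, m = True, g = False, s = True, b = False, u = True, k = False, e = False, w = True

Set d = False.
  then (d || !r) forces r = False.
Set m = True.
  then (!k || !m) forces k = False.
  then (d || !m || s) forces s = True.
  then (!e || !s) forces e = False.
Set g = False.
Set b = False.
Set u = True.
Set w = True.
All clauses satisfied.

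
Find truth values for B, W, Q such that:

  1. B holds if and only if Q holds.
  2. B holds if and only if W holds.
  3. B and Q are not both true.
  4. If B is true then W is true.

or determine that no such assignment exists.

B = False; W = False; Q = False

  (1) B=F, Q=F — same ✓
  (2) B=F, W=F — same ✓
  (3) B=F, Q=F — not both ✓
  (4) B=F ⇒ W: vacuous ✓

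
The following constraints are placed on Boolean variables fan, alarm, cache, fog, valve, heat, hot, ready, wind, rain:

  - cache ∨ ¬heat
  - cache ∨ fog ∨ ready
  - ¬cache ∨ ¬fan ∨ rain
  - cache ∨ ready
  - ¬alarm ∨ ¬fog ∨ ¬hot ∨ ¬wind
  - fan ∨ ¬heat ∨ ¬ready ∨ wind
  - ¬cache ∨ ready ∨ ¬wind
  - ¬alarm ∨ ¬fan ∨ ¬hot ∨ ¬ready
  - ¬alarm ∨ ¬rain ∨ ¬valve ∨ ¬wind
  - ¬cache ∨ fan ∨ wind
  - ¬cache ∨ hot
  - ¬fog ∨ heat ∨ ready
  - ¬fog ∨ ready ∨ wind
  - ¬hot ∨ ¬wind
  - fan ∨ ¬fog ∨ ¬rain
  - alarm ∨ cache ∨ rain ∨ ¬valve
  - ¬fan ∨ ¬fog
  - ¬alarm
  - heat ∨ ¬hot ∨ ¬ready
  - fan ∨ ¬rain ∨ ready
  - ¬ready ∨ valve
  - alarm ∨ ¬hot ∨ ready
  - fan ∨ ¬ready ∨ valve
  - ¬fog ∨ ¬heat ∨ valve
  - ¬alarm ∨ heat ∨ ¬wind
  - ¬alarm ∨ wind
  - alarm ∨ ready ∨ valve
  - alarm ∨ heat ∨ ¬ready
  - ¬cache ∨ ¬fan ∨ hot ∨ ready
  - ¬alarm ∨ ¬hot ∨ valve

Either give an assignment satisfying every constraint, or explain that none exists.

Unit clause (¬alarm) forces alarm = False.
Set fan = True.
  then (¬fan ∨ ¬fog) forces fog = False.
Try cache = False:
  (cache ∨ ¬heat) forces heat = False.
  (cache ∨ fog ∨ ready) forces ready = True.
  clause (alarm ∨ heat ∨ ¬ready) is falsified — backtrack.
So cache = True.
  then (¬cache ∨ ¬fan ∨ rain) forces rain = True.
  then (¬cache ∨ hot) forces hot = True.
  then (¬hot ∨ ¬wind) forces wind = False.
  then (alarm ∨ ¬hot ∨ ready) forces ready = True.
  then (alarm ∨ heat ∨ ¬ready) forces heat = True.
  then (¬ready ∨ valve) forces valve = True.
All clauses satisfied.

fan: True, alarm: False, cache: True, fog: False, valve: True, heat: True, hot: True, ready: True, wind: False, rain: True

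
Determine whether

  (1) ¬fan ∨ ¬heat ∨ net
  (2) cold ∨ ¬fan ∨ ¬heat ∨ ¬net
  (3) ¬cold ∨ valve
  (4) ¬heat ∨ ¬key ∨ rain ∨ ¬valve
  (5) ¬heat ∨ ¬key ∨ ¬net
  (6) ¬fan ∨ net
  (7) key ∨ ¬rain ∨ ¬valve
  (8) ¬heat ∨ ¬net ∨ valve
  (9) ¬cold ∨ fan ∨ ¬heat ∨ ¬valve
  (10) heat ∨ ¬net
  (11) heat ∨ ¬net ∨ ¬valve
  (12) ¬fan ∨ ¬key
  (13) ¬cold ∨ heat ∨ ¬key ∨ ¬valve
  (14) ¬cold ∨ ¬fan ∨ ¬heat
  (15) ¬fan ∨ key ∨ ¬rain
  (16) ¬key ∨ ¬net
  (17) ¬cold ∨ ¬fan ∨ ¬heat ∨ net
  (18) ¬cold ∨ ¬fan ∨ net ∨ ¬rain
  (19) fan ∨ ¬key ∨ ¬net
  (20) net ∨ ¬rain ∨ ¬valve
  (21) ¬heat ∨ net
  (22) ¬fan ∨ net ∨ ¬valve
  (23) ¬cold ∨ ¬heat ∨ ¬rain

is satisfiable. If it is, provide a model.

Set heat = False.
  then (heat ∨ ¬net) forces net = False.
  then (¬fan ∨ net) forces fan = False.
Set rain = False.
Set cold = False.
Set key = True.
Set valve = True.
All clauses satisfied.

heat=F; rain=F; cold=F; fan=F; key=T; valve=T; net=F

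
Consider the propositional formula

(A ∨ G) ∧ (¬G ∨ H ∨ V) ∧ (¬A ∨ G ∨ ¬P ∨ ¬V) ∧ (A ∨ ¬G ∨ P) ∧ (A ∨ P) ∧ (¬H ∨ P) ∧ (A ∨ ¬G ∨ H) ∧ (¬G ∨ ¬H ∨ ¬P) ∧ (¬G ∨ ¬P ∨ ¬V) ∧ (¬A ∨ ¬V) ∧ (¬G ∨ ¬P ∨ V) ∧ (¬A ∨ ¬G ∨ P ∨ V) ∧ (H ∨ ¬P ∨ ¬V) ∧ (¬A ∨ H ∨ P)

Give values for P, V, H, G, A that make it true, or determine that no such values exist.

Try P = False:
  (A ∨ P) forces A = True.
  (¬H ∨ P) forces H = False.
  clause (¬A ∨ H ∨ P) is falsified — backtrack.
So P = True.
Try V = True:
  (¬G ∨ ¬P ∨ ¬V) forces G = False.
  (A ∨ G) forces A = True.
  clause (¬A ∨ G ∨ ¬P ∨ ¬V) is falsified — backtrack.
So V = False.
  then (¬G ∨ ¬P ∨ V) forces G = False.
  then (A ∨ G) forces A = True.
Set H = False.
All clauses satisfied.

P=T; V=F; H=F; G=F; A=T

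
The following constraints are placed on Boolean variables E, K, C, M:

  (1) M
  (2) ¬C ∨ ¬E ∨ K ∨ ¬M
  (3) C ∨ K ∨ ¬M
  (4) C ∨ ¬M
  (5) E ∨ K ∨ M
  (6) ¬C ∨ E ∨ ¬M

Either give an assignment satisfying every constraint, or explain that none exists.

E = True, K = True, C = True, M = True

Unit clause (M) forces M = True.
In (C ∨ ¬M) only C is left, so C = True.
In (¬C ∨ E ∨ ¬M) only E is left, so E = True.
In (¬C ∨ ¬E ∨ K ∨ ¬M) only K is left, so K = True.
All clauses satisfied.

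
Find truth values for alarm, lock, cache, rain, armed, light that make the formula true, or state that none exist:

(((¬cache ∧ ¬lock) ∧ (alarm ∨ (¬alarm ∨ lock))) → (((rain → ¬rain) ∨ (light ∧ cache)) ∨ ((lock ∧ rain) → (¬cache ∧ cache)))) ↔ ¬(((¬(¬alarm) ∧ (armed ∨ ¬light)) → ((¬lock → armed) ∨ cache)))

alarm=T; lock=F; cache=F; rain=F; armed=F; light=F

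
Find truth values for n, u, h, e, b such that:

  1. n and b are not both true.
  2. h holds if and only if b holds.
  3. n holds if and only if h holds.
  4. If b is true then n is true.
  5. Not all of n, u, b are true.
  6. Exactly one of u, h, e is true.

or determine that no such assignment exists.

n=F, u=T, h=F, e=F, b=F

  (1) n=F, b=F — not both ✓
  (2) h=F, b=F — same ✓
  (3) n=F, h=F — same ✓
  (4) b=F ⇒ n: vacuous ✓
  (5) {n, u, b}: 1/3 true — not all ✓
  (6) {u, h, e}: 1 true — exactly one ✓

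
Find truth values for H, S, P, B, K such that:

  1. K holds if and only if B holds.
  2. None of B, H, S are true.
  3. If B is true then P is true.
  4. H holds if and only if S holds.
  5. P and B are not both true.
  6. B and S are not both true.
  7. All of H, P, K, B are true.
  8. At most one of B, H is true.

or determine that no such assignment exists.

Case H = True:
  Constraint (2) is violated (H=T) — contradiction.
Case H = False:
  Constraint (7) is violated (H=F) — contradiction.
Both cases fail — unsatisfiable.

No satisfying assignment exists.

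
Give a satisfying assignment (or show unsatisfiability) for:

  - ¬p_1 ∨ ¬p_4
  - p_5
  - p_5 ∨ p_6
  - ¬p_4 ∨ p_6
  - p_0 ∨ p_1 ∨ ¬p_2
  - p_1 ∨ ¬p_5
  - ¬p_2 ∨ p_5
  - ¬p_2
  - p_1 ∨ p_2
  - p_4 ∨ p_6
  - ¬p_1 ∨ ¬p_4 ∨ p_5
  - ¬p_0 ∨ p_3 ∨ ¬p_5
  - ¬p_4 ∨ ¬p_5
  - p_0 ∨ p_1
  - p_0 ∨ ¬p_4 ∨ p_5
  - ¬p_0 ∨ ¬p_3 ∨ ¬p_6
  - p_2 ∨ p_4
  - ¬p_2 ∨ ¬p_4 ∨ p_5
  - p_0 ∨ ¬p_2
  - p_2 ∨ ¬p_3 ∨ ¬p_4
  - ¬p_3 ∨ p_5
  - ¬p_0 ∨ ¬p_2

Case p_2 = True:
  Clause (¬p_2) is falsified — contradiction.
Case p_2 = False:
  (p_5) forces p_5 = True.
  (p_1 ∨ ¬p_5) forces p_1 = True.
  (¬p_1 ∨ ¬p_4) forces p_4 = False.
  Clause (p_2 ∨ p_4) is falsified — contradiction.
Both cases fail, so the formula is unsatisfiable.

The formula is unsatisfiable.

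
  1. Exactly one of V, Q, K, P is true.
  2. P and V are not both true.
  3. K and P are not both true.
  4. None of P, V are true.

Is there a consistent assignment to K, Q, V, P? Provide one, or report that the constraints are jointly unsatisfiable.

K: True, Q: False, V: False, P: False

  (1) {V, Q, K, P}: 1 true — exactly one ✓
  (2) P=F, V=F — not both ✓
  (3) K=T, P=F — not both ✓
  (4) {P, V}: 0 true — none ✓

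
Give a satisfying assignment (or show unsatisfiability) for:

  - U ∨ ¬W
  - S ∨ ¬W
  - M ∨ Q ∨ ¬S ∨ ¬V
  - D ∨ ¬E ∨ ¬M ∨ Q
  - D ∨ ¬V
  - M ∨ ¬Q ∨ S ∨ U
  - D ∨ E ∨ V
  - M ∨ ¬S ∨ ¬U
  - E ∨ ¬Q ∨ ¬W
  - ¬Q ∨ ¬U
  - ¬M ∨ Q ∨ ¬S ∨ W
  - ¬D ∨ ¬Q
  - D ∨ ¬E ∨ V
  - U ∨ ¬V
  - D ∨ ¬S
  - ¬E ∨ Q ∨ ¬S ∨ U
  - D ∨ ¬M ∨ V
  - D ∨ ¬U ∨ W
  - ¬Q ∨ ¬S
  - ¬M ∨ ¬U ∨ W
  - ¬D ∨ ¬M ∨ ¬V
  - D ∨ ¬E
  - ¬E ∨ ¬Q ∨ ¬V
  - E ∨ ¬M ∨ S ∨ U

Set M = False.
Set Q = False.
Set S = False.
  then (S ∨ ¬W) forces W = False.
Try D = False:
  (D ∨ ¬V) forces V = False.
  (D ∨ E ∨ V) forces E = True.
  clause (D ∨ ¬E ∨ V) is falsified — backtrack.
So D = True.
Set E = True.
Set V = False.
Set U = True.
All clauses satisfied.

M = False, Q = False, S = False, D = True, E = True, V = False, W = False, U = True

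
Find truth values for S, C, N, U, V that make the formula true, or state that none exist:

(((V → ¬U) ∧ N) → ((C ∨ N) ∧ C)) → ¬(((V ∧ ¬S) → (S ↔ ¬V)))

S = False; C = False; N = True; U = False; V = True

  (((V → ¬U) ∧ N) → ((C ∨ N) ∧ C)) → ¬(((V ∧ ¬S) → (S ↔ ¬V))) = True
    ((V → ¬U) ∧ N) → ((C ∨ N) ∧ C) = False
      (V → ¬U) ∧ N = True
        V → ¬U = True
          ¬U = True
      (C ∨ N) ∧ C = False
        C ∨ N = True
    ¬(((V ∧ ¬S) → (S ↔ ¬V))) = False
      (V ∧ ¬S) → (S ↔ ¬V) = True
        V ∧ ¬S = True
          ¬S = True
        S ↔ ¬V = True
          ¬V = False
The formula evaluates to True.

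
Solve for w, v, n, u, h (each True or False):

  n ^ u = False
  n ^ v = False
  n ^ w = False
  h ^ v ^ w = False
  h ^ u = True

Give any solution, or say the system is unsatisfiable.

w = True, v = True, n = True, u = True, h = False

n ^ u = T ^ T = False ✓
n ^ v = T ^ T = False ✓
n ^ w = T ^ T = False ✓
h ^ v ^ w = F ^ T ^ T = False ✓
h ^ u = F ^ T = True ✓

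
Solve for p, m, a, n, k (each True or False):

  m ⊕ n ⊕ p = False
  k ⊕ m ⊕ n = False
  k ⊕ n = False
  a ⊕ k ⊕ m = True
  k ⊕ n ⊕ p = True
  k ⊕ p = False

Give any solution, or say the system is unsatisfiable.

p=T, m=F, a=F, n=T, k=T

m ⊕ n ⊕ p = F ⊕ T ⊕ T = False ✓
k ⊕ m ⊕ n = T ⊕ F ⊕ T = False ✓
k ⊕ n = T ⊕ T = False ✓
a ⊕ k ⊕ m = F ⊕ T ⊕ F = True ✓
k ⊕ n ⊕ p = T ⊕ T ⊕ T = True ✓
k ⊕ p = T ⊕ T = False ✓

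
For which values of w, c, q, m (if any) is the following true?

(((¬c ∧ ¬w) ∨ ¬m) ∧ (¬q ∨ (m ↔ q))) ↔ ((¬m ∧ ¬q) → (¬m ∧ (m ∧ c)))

w: False, c: False, q: False, m: True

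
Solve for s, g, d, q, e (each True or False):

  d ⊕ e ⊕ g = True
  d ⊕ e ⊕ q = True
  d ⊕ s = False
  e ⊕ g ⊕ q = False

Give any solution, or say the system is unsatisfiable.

s = False; g = True; d = False; q = True; e = False

d ⊕ e ⊕ g = F ⊕ F ⊕ T = True ✓
d ⊕ e ⊕ q = F ⊕ F ⊕ T = True ✓
d ⊕ s = F ⊕ F = False ✓
e ⊕ g ⊕ q = F ⊕ T ⊕ T = False ✓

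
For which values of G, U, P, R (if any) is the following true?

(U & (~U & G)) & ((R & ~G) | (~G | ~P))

Case U = True: the conjunct ~U is False.
Case U = False: the conjunct U is False.
Both cases fail — unsatisfiable.

UNSATISFIABLE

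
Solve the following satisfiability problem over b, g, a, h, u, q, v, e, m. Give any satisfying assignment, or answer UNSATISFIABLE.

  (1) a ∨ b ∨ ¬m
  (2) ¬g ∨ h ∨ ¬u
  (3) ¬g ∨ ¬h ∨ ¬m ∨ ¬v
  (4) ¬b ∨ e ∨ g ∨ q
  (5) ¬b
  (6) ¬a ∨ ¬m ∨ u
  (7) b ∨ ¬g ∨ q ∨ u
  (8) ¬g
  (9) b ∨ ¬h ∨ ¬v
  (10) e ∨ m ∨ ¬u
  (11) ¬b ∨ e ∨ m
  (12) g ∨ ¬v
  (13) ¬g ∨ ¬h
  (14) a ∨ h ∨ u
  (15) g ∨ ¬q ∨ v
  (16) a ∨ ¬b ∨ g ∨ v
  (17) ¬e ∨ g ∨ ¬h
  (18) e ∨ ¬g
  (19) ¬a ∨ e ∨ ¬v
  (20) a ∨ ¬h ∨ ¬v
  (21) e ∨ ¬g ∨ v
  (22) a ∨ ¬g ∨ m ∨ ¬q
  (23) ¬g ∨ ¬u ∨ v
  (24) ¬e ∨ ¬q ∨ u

Unit clause (¬b) forces b = False.
Unit clause (¬g) forces g = False.
In (g ∨ ¬v) only ¬v is left, so v = False.
In (g ∨ ¬q ∨ v) only ¬q is left, so q = False.
Set a = True.
Set h = False.
Set u = False.
  then (¬a ∨ ¬m ∨ u) forces m = False.
Set e = True.
All clauses satisfied.

b = False, g = False, a = True, h = False, u = False, q = False, v = False, e = True, m = False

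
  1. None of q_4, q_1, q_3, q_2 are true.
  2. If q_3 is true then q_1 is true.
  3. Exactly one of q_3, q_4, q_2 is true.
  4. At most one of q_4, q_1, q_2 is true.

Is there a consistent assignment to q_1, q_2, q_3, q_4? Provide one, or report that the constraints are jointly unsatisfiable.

UNSATISFIABLE

Case q_1 = True:
  Constraint (1) is violated (q_1=T) — contradiction.
Case q_1 = False:
  (1) forces q_4 = False.
  (1) forces q_3 = False.
  (1) forces q_2 = False.
  Constraint (3) is violated (q_3=F, q_4=F, q_2=F) — contradiction.
Both cases fail — unsatisfiable.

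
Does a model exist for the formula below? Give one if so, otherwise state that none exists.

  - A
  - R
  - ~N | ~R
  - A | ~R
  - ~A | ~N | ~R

Unit clause (A) forces A = True.
Unit clause (R) forces R = True.
In (~N | ~R) only ~N is left, so N = False.
Check each clause:
  (A): A holds.
  (R): R holds.
  (~N | ~R): ~N holds.
  (A | ~R): A holds.
  (~A | ~N | ~R): ~N holds.
All clauses satisfied.

A = True, R = True, N = False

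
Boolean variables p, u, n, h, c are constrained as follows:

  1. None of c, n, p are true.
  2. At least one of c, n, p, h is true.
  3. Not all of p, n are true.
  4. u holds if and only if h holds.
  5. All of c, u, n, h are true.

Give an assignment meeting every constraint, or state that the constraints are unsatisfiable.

The formula is unsatisfiable.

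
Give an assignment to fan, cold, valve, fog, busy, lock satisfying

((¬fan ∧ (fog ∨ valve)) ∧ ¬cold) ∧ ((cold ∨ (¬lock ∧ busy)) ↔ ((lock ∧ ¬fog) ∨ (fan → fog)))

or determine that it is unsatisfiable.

fan = False, cold = False, valve = False, fog = True, busy = True, lock = False

  (¬fan ∧ (fog ∨ valve)) ∧ ¬cold = True
    ¬fan ∧ (fog ∨ valve) = True
      ¬fan = True
      fog ∨ valve = True
    ¬cold = True
  (cold ∨ (¬lock ∧ busy)) ↔ ((lock ∧ ¬fog) ∨ (fan → fog)) = True
    cold ∨ (¬lock ∧ busy) = True
      ¬lock ∧ busy = True
        ¬lock = True
    (lock ∧ ¬fog) ∨ (fan → fog) = True
      lock ∧ ¬fog = False
        ¬fog = False
      fan → fog = True
Both conjuncts True, so the formula holds.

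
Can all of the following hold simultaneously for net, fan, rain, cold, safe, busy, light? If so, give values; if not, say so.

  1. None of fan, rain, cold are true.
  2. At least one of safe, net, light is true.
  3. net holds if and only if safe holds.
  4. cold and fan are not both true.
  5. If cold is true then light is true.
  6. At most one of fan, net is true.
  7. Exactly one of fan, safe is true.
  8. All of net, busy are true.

net = True, fan = False, rain = False, cold = False, safe = True, busy = True, light = False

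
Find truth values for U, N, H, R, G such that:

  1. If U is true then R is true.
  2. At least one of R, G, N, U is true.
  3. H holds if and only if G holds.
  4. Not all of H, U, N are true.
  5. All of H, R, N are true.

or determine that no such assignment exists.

U = False; N = True; H = True; R = True; G = True

  (1) U=F ⇒ R: vacuous ✓
  (2) {R, G, N, U}: 3 true — at least one ✓
  (3) H=T, G=T — same ✓
  (4) {H, U, N}: 2/3 true — not all ✓
  (5) {H, R, N}: all 3 true ✓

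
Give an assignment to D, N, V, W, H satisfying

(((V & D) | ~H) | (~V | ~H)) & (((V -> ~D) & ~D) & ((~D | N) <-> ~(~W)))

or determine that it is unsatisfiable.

D: False, N: True, V: False, W: True, H: True

  ((V & D) | ~H) | (~V | ~H) = True
    (V & D) | ~H = False
      V & D = False
      ~H = False
    ~V | ~H = True
      ~V = True
      ~H = False
  ((V -> ~D) & ~D) & ((~D | N) <-> ~(~W)) = True
    (V -> ~D) & ~D = True
      V -> ~D = True
        ~D = True
      ~D = True
    (~D | N) <-> ~(~W) = True
      ~D | N = True
        ~D = True
      ~(~W) = True
        ~W = False
Both conjuncts True, so the formula holds.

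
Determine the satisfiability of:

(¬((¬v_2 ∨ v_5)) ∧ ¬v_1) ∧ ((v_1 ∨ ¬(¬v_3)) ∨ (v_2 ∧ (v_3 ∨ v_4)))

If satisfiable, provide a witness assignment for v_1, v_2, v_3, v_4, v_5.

v_1 = False, v_2 = True, v_3 = True, v_4 = True, v_5 = False

  ¬((¬v_2 ∨ v_5)) ∧ ¬v_1 = True
    ¬((¬v_2 ∨ v_5)) = True
      ¬v_2 ∨ v_5 = False
        ¬v_2 = False
    ¬v_1 = True
  (v_1 ∨ ¬(¬v_3)) ∨ (v_2 ∧ (v_3 ∨ v_4)) = True
    v_1 ∨ ¬(¬v_3) = True
      ¬(¬v_3) = True
        ¬v_3 = False
    v_2 ∧ (v_3 ∨ v_4) = True
      v_3 ∨ v_4 = True
Both conjuncts True, so the formula holds.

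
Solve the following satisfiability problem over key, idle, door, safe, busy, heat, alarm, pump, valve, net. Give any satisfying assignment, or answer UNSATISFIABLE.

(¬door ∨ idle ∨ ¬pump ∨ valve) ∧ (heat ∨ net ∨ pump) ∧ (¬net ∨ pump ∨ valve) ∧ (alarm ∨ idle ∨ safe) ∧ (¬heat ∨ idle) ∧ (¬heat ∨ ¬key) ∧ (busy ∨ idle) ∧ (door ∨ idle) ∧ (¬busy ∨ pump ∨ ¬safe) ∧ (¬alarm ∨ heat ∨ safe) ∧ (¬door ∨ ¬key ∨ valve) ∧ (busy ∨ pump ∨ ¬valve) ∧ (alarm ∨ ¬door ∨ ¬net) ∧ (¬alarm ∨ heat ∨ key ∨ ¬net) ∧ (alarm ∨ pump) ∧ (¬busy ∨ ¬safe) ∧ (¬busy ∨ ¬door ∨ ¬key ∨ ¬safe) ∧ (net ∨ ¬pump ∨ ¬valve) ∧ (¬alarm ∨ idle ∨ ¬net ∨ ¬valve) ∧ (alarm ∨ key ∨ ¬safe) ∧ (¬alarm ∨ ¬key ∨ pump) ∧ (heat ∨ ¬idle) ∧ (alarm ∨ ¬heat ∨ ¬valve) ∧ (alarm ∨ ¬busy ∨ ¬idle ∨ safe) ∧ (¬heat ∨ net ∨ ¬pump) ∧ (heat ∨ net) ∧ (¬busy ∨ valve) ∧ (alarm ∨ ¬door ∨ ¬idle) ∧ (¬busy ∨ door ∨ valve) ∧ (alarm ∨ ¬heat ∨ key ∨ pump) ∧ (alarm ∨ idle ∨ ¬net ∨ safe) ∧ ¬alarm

key = False; idle = True; door = False; safe = False; busy = False; heat = True; alarm = False; pump = True; valve = False; net = True

Unit clause (¬alarm) forces alarm = False.
In (alarm ∨ pump) only pump is left, so pump = True.
Try key = True:
  (¬heat ∨ ¬key) forces heat = False.
  (heat ∨ ¬idle) forces idle = False.
  (alarm ∨ idle ∨ safe) forces safe = True.
  (busy ∨ idle) forces busy = True.
  clause (¬busy ∨ ¬safe) is falsified — backtrack.
So key = False.
  then (alarm ∨ key ∨ ¬safe) forces safe = False.
  then (alarm ∨ idle ∨ safe) forces idle = True.
  then (heat ∨ ¬idle) forces heat = True.
  then (alarm ∨ ¬heat ∨ ¬valve) forces valve = False.
  then (alarm ∨ ¬busy ∨ ¬idle ∨ safe) forces busy = False.
  then (¬heat ∨ net ∨ ¬pump) forces net = True.
  then (alarm ∨ ¬door ∨ ¬idle) forces door = False.
All clauses satisfied.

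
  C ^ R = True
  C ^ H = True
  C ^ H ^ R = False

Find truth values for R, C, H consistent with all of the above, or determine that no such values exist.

R = True, C = False, H = True

C ^ R = F ^ T = True ✓
C ^ H = F ^ T = True ✓
C ^ H ^ R = F ^ T ^ T = False ✓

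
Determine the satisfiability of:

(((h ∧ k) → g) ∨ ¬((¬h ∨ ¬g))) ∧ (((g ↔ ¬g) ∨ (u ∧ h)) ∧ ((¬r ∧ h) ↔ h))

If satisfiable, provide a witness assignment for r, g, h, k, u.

r = False; g = True; h = True; k = True; u = True

  ((h ∧ k) → g) ∨ ¬((¬h ∨ ¬g)) = True
    (h ∧ k) → g = True
      h ∧ k = True
    ¬((¬h ∨ ¬g)) = True
      ¬h ∨ ¬g = False
        ¬h = False
        ¬g = False
  ((g ↔ ¬g) ∨ (u ∧ h)) ∧ ((¬r ∧ h) ↔ h) = True
    (g ↔ ¬g) ∨ (u ∧ h) = True
      g ↔ ¬g = False
        ¬g = False
      u ∧ h = True
    (¬r ∧ h) ↔ h = True
      ¬r ∧ h = True
        ¬r = True
Both conjuncts True, so the formula holds.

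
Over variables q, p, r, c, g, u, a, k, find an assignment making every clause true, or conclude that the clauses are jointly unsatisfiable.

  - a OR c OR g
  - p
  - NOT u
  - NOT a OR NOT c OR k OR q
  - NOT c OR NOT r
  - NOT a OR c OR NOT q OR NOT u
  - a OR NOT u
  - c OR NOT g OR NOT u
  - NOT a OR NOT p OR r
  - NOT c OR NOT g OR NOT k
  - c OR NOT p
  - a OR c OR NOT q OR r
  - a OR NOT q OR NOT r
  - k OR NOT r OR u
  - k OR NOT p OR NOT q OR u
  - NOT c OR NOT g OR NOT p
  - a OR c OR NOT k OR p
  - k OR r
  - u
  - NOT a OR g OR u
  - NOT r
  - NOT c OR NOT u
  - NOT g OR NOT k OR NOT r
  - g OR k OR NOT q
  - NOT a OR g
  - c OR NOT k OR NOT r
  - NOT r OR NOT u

Case u = True:
  Clause (NOT u) is falsified — contradiction.
Case u = False:
  Clause (u) is falsified — contradiction.
Both cases fail, so the formula is unsatisfiable.

UNSATISFIABLE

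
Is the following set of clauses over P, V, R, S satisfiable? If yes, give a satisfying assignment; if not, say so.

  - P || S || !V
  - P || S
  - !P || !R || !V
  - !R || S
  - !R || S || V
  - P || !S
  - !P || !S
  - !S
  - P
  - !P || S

Unsatisfiable

Case P = True:
  (!P || !S) forces S = False.
  Clause (!P || S) is falsified — contradiction.
Case P = False:
  Clause (P) is falsified — contradiction.
Both cases fail, so the formula is unsatisfiable.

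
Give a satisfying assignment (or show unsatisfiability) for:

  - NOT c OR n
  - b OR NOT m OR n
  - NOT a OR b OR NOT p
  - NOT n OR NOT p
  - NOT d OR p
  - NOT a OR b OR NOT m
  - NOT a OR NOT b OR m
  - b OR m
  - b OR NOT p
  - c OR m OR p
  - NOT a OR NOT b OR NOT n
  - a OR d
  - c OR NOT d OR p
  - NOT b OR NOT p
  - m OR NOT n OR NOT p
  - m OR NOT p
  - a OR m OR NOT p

m = True; n = False; a = True; c = False; p = False; d = False; b = True

Set m = True.
Set n = False.
  then (NOT c OR n) forces c = False.
  then (b OR NOT m OR n) forces b = True.
  then (NOT b OR NOT p) forces p = False.
  then (NOT d OR p) forces d = False.
  then (a OR d) forces a = True.
All clauses satisfied.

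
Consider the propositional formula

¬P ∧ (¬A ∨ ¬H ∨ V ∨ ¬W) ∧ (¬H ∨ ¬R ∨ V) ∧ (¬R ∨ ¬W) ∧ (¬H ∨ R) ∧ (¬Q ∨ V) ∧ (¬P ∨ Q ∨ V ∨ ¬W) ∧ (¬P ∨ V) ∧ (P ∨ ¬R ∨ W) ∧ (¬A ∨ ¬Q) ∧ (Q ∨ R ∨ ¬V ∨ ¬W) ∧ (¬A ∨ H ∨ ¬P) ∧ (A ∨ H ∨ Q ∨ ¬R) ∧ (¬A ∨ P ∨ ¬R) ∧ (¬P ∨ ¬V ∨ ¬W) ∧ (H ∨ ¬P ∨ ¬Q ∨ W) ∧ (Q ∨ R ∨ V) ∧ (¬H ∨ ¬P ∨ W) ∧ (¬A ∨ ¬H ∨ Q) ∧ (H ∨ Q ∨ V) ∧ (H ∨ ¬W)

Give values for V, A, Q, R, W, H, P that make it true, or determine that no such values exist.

V: True; A: False; Q: False; R: False; W: False; H: False; P: False

Unit clause (¬P) forces P = False.
Try V = False:
  (¬Q ∨ V) forces Q = False.
  (Q ∨ R ∨ V) forces R = True.
  (¬H ∨ ¬R ∨ V) forces H = False.
  clause (H ∨ Q ∨ V) is falsified — backtrack.
So V = True.
Set A = False.
Set Q = False.
Try R = True:
  (¬R ∨ ¬W) forces W = False.
  clause (P ∨ ¬R ∨ W) is falsified — backtrack.
So R = False.
  then (¬H ∨ R) forces H = False.
  then (Q ∨ R ∨ ¬V ∨ ¬W) forces W = False.
All clauses satisfied.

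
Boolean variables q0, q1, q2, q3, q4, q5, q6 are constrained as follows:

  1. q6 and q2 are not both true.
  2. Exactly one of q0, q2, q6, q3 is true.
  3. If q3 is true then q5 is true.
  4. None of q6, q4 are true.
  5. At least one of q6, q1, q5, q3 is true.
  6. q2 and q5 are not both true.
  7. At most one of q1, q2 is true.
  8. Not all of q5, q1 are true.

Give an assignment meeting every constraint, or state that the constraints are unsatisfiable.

q0 = False; q1 = False; q2 = False; q3 = True; q4 = False; q5 = True; q6 = False

  (1) q6=F, q2=F — not both ✓
  (2) {q0, q2, q6, q3}: 1 true — exactly one ✓
  (3) q3=T ⇒ q5: T ✓
  (4) {q6, q4}: 0 true — none ✓
  (5) {q6, q1, q5, q3}: 2 true — at least one ✓
  (6) q2=F, q5=T — not both ✓
  (7) {q1, q2}: 0 true — at most one ✓
  (8) {q5, q1}: 1/2 true — not all ✓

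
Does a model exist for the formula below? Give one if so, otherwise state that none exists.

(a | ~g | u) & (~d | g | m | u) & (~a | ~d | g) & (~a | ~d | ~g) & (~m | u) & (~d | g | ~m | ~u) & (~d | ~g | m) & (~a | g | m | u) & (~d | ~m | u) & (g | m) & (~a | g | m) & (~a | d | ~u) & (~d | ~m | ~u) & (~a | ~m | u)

Set g = True.
Set u = True.
Try a = True:
  (~a | ~d | ~g) forces d = False.
  clause (~a | d | ~u) is falsified — backtrack.
So a = False.
Set m = False.
  then (~d | ~g | m) forces d = False.
All clauses satisfied.

g = True, u = True, a = False, m = False, d = False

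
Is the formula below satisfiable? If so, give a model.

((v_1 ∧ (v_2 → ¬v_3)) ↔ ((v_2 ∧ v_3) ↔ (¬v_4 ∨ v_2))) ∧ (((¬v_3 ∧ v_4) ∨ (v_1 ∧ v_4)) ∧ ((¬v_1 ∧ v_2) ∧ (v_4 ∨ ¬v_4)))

v_1 = False, v_2 = True, v_3 = False, v_4 = True

  (v_1 ∧ (v_2 → ¬v_3)) ↔ ((v_2 ∧ v_3) ↔ (¬v_4 ∨ v_2)) = True
    v_1 ∧ (v_2 → ¬v_3) = False
      v_2 → ¬v_3 = True
        ¬v_3 = True
    (v_2 ∧ v_3) ↔ (¬v_4 ∨ v_2) = False
      v_2 ∧ v_3 = False
      ¬v_4 ∨ v_2 = True
        ¬v_4 = False
  ((¬v_3 ∧ v_4) ∨ (v_1 ∧ v_4)) ∧ ((¬v_1 ∧ v_2) ∧ (v_4 ∨ ¬v_4)) = True
    (¬v_3 ∧ v_4) ∨ (v_1 ∧ v_4) = True
      ¬v_3 ∧ v_4 = True
        ¬v_3 = True
      v_1 ∧ v_4 = False
    (¬v_1 ∧ v_2) ∧ (v_4 ∨ ¬v_4) = True
      ¬v_1 ∧ v_2 = True
        ¬v_1 = True
      v_4 ∨ ¬v_4 = True
        ¬v_4 = False
Both conjuncts True, so the formula holds.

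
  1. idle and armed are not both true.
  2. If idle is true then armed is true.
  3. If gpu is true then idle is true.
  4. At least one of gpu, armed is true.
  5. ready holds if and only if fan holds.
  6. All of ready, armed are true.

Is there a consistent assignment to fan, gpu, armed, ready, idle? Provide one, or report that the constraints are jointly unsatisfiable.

fan=T; gpu=F; armed=T; ready=T; idle=F

  (1) idle=F, armed=T — not both ✓
  (2) idle=F ⇒ armed: vacuous ✓
  (3) gpu=F ⇒ idle: vacuous ✓
  (4) {gpu, armed}: 1 true — at least one ✓
  (5) ready=T, fan=T — same ✓
  (6) {ready, armed}: all 2 true ✓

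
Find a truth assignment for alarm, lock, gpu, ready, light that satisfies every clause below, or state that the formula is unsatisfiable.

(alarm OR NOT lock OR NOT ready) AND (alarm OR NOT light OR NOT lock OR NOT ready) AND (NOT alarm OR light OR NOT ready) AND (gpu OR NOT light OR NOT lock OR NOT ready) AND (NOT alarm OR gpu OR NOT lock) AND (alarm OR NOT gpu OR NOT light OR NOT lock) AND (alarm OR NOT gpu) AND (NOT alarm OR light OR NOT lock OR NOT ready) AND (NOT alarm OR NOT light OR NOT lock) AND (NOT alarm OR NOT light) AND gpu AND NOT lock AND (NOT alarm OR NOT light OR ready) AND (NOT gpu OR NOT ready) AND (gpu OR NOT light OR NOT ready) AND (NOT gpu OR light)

UNSATISFIABLE

Case gpu = True:
  (alarm OR NOT gpu) forces alarm = True.
  (NOT alarm OR NOT light) forces light = False.
  Clause (NOT gpu OR light) is falsified — contradiction.
Case gpu = False:
  Clause (gpu) is falsified — contradiction.
Both cases fail, so the formula is unsatisfiable.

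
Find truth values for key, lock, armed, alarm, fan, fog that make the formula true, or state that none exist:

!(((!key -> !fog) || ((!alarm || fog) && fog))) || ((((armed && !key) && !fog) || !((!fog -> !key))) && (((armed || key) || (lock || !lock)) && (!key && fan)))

key=F, lock=T, armed=T, alarm=T, fan=T, fog=F

  !(((!key -> !fog) || ((!alarm || fog) && fog))) || ((((armed && !key) && !fog) || !((!fog -> !key))) && (((armed || key) || (lock || !lock)) && (!key && fan))) = True
    !(((!key -> !fog) || ((!alarm || fog) && fog))) = False
      (!key -> !fog) || ((!alarm || fog) && fog) = True
        !key -> !fog = True
          !key = True
          !fog = True
        (!alarm || fog) && fog = False
          !alarm || fog = False
            !alarm = False
    (((armed && !key) && !fog) || !((!fog -> !key))) && (((armed || key) || (lock || !lock)) && (!key && fan)) = True
      ((armed && !key) && !fog) || !((!fog -> !key)) = True
        (armed && !key) && !fog = True
          armed && !key = True
            !key = True
          !fog = True
        !((!fog -> !key)) = False
          !fog -> !key = True
            !fog = True
            !key = True
      ((armed || key) || (lock || !lock)) && (!key && fan) = True
        (armed || key) || (lock || !lock) = True
          armed || key = True
          lock || !lock = True
            !lock = False
        !key && fan = True
          !key = True
The formula evaluates to True.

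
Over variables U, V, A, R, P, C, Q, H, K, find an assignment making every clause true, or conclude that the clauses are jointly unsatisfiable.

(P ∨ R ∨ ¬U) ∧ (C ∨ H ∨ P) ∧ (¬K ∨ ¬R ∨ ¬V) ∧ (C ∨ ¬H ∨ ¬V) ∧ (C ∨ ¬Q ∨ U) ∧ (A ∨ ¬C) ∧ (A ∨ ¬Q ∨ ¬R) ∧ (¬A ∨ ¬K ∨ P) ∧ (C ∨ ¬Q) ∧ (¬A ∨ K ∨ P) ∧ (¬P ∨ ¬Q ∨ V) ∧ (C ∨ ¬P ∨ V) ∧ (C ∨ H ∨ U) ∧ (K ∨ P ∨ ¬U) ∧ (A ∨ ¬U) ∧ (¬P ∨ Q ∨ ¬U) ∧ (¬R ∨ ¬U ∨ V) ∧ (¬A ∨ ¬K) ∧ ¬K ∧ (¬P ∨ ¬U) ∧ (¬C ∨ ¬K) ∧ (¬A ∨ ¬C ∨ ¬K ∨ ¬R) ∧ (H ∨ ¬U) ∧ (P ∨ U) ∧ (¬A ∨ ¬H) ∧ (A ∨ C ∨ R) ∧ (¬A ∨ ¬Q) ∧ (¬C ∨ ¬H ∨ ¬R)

U: False, V: False, A: True, R: True, P: True, C: True, Q: False, H: False, K: False

Unit clause (¬K) forces K = False.
Try U = True:
  (K ∨ P ∨ ¬U) forces P = True.
  clause (¬P ∨ ¬U) is falsified — backtrack.
So U = False.
  then (P ∨ U) forces P = True.
Set V = False.
  then (¬P ∨ ¬Q ∨ V) forces Q = False.
  then (C ∨ ¬P ∨ V) forces C = True.
  then (A ∨ ¬C) forces A = True.
  then (¬A ∨ ¬H) forces H = False.
Set R = True.
All clauses satisfied.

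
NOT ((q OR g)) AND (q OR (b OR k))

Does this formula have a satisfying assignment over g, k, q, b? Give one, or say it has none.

g = False; k = True; q = False; b = False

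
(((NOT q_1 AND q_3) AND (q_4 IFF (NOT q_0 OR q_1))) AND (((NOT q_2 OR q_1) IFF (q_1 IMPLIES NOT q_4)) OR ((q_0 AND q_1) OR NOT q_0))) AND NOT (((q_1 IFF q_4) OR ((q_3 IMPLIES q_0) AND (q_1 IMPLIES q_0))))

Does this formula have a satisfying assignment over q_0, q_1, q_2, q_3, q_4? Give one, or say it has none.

q_0=F, q_1=F, q_2=F, q_3=T, q_4=T

  ((NOT q_1 AND q_3) AND (q_4 IFF (NOT q_0 OR q_1))) AND (((NOT q_2 OR q_1) IFF (q_1 IMPLIES NOT q_4)) OR ((q_0 AND q_1) OR NOT q_0)) = True
    (NOT q_1 AND q_3) AND (q_4 IFF (NOT q_0 OR q_1)) = True
      NOT q_1 AND q_3 = True
        NOT q_1 = True
      q_4 IFF (NOT q_0 OR q_1) = True
        NOT q_0 OR q_1 = True
          NOT q_0 = True
    ((NOT q_2 OR q_1) IFF (q_1 IMPLIES NOT q_4)) OR ((q_0 AND q_1) OR NOT q_0) = True
      (NOT q_2 OR q_1) IFF (q_1 IMPLIES NOT q_4) = True
        NOT q_2 OR q_1 = True
          NOT q_2 = True
        q_1 IMPLIES NOT q_4 = True
          NOT q_4 = False
      (q_0 AND q_1) OR NOT q_0 = True
        q_0 AND q_1 = False
        NOT q_0 = True
  NOT (((q_1 IFF q_4) OR ((q_3 IMPLIES q_0) AND (q_1 IMPLIES q_0)))) = True
    (q_1 IFF q_4) OR ((q_3 IMPLIES q_0) AND (q_1 IMPLIES q_0)) = False
      q_1 IFF q_4 = False
      (q_3 IMPLIES q_0) AND (q_1 IMPLIES q_0) = False
        q_3 IMPLIES q_0 = False
        q_1 IMPLIES q_0 = True
Both conjuncts True, so the formula holds.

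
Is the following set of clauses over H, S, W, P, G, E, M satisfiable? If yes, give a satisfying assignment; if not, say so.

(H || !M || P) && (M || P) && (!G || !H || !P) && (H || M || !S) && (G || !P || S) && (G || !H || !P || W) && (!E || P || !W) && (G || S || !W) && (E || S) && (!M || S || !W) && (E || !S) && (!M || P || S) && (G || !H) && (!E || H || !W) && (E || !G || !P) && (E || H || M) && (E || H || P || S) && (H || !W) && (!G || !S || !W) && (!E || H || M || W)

H=F, S=T, W=F, P=T, G=F, E=T, M=T

Set H = False.
  then (H || !W) forces W = False.
Set S = True.
  then (H || M || !S) forces M = True.
  then (E || !S) forces E = True.
  then (H || !M || P) forces P = True.
Set G = False.
All clauses satisfied.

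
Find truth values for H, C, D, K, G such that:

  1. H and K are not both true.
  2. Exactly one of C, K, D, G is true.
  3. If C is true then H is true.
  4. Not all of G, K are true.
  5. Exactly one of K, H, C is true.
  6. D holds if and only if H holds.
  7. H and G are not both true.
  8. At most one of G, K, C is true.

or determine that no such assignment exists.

H = False, C = False, D = False, K = True, G = False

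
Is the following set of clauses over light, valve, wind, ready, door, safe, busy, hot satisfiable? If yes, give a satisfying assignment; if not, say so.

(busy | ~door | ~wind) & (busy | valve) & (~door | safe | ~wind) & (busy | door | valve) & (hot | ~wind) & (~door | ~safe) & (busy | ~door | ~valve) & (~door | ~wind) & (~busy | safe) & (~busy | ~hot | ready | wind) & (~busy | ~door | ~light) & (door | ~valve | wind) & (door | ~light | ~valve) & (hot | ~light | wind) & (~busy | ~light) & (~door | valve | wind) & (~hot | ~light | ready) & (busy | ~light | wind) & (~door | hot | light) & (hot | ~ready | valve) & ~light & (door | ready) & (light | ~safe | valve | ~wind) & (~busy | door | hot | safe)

light=F; valve=F; wind=F; ready=T; door=F; safe=T; busy=T; hot=T

Unit clause (~light) forces light = False.
Set valve = False.
  then (busy | valve) forces busy = True.
  then (~busy | safe) forces safe = True.
  then (light | ~safe | valve | ~wind) forces wind = False.
  then (~door | ~safe) forces door = False.
  then (door | ready) forces ready = True.
  then (hot | ~ready | valve) forces hot = True.
All clauses satisfied.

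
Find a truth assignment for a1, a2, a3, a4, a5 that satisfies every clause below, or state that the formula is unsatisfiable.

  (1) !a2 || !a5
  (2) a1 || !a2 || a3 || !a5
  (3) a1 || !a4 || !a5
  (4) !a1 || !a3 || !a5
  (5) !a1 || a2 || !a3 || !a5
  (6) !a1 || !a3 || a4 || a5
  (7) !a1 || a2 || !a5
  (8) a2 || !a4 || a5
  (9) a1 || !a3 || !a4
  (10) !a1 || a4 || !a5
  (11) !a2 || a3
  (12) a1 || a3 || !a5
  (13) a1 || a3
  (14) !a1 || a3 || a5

a1 = False, a2 = True, a3 = True, a4 = False, a5 = False

Set a1 = False.
  then (a1 || a3) forces a3 = True.
  then (a1 || !a3 || !a4) forces a4 = False.
Set a2 = True.
  then (!a2 || !a5) forces a5 = False.
All clauses satisfied.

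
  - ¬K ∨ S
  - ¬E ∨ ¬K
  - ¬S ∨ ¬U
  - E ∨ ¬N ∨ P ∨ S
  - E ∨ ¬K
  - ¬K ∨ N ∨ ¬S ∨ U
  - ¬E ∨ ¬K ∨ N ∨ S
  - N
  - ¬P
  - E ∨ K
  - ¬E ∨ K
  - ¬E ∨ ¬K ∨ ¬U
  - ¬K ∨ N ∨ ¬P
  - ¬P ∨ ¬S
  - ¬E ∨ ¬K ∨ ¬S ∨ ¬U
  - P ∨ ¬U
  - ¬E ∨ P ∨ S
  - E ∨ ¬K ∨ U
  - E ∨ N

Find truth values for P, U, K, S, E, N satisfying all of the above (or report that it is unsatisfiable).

Unsatisfiable

Case E = True:
  (¬E ∨ ¬K) forces K = False.
  Clause (¬E ∨ K) is falsified — contradiction.
Case E = False:
  (E ∨ ¬K) forces K = False.
  Clause (E ∨ K) is falsified — contradiction.
Both cases fail, so the formula is unsatisfiable.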